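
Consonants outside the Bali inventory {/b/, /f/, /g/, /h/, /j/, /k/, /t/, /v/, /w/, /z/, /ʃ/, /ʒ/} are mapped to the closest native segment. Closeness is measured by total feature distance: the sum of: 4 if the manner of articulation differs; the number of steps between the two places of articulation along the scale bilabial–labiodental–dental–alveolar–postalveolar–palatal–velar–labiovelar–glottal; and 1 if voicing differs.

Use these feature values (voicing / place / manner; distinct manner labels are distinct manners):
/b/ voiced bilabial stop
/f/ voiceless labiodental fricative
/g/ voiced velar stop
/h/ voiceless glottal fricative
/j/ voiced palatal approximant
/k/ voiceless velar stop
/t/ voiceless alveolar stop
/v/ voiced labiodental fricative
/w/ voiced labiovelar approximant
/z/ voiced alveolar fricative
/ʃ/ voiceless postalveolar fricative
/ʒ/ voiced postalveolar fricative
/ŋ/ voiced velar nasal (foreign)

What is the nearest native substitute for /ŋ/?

/g/ is closest: manner differs (nasal→stop, +4), place distance 0 (velar→velar), same voicing; total 4. Next closest is /j/ at distance 5.

g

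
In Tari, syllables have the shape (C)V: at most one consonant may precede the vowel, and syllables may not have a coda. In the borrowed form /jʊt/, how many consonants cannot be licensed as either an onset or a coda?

The consonants /t/ cannot be parsed into a legal (C)V syllable (no codas are permitted; onsets are limited to one consonant).

1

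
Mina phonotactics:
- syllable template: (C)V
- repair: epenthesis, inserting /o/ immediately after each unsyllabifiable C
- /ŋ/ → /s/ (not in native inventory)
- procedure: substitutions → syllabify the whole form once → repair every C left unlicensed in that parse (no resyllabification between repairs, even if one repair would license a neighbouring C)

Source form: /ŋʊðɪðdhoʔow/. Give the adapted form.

sʊðɪðodohoʔowo

Substitution: /ŋ/ → /s/, giving /sʊðɪðdhoʔow/.
Under (C)V, the unsyllabifiable consonants are /ð/, /d/, /w/ (no codas are permitted; onsets are limited to one consonant).
Each unlicensed consonant becomes the onset of a new syllable: /ð/ → /ðo/, /d/ → /do/, /w/ → /wo/.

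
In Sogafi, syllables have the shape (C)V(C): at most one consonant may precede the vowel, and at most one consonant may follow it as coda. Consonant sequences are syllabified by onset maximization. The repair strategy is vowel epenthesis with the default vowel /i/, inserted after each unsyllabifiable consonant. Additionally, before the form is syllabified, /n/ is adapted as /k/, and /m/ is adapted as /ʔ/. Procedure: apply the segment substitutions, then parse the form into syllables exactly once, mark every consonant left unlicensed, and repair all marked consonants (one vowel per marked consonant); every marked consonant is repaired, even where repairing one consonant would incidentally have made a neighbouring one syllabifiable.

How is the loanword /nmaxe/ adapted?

Substitution: /n/ → /k/, /m/ → /ʔ/, giving /kʔaxe/.
Under (C)V(C), the unsyllabifiable consonants are /k/ (at most one coda consonant is licensed; onsets are limited to one consonant).
Epenthesis after each stranded consonant: /k/ → /ki/.

kiʔaxe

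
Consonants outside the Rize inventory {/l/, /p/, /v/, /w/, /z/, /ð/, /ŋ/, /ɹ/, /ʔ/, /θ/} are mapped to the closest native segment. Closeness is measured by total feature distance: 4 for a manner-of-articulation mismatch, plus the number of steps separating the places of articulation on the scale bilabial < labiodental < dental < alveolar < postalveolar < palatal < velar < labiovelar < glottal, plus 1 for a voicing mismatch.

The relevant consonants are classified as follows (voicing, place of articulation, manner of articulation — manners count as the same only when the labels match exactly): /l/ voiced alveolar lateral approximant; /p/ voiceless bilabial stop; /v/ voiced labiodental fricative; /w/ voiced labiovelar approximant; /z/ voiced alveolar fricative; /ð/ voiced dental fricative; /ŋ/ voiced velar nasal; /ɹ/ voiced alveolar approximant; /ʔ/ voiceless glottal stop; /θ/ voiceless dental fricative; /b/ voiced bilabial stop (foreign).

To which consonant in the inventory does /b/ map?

/p/ is closest: same manner (stop), place distance 0 (bilabial→bilabial), voicing differs (+1); total 1. Next closest is /v/ at distance 5.

p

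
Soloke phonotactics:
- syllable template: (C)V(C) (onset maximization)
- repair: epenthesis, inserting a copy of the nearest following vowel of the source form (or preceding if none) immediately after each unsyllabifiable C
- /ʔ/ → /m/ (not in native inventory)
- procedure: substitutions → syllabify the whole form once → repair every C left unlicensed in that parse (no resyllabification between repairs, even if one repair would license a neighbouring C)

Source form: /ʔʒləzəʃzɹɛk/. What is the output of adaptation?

Substitution: /ʔ/ → /m/, giving /mʒləzəʃzɹɛk/.
Syllabifying with onset maximization leaves /m/, /ʒ/, /z/ stranded (at most one coda consonant is licensed; onsets are limited to one consonant).
Inserting the epenthetic vowel yields /m/ → /mə/, /ʒ/ → /ʒə/, /z/ → /zɛ/.

məʒələzəʃzɛɹɛk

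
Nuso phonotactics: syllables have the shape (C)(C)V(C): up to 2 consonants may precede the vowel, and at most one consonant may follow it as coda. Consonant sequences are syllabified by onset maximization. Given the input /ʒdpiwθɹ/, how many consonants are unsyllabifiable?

The consonants /ʒ/, /θ/, /ɹ/ cannot be parsed into a legal (C)(C)V(C) syllable (at most one coda consonant is licensed; onsets may contain at most 2 consonants).

3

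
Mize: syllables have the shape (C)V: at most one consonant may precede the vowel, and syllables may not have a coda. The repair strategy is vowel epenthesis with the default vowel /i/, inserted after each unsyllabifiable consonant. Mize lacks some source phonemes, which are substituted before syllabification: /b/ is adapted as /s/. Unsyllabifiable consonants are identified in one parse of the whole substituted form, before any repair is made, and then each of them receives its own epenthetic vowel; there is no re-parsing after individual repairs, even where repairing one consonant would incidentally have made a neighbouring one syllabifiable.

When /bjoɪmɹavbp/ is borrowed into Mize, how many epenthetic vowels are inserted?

After substitution the input is /sjoɪmɹavsp/.
The unsyllabifiable consonants are /s/, /m/, /v/, /s/, /p/; each receives one epenthetic vowel.

5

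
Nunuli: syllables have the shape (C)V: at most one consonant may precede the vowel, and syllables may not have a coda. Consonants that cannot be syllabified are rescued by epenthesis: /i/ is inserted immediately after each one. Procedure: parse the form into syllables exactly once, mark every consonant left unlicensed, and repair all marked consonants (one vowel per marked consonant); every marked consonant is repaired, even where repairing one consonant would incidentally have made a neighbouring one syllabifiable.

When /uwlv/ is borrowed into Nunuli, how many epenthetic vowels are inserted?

3

The unsyllabifiable consonants are /w/, /l/, /v/; each receives one epenthetic vowel.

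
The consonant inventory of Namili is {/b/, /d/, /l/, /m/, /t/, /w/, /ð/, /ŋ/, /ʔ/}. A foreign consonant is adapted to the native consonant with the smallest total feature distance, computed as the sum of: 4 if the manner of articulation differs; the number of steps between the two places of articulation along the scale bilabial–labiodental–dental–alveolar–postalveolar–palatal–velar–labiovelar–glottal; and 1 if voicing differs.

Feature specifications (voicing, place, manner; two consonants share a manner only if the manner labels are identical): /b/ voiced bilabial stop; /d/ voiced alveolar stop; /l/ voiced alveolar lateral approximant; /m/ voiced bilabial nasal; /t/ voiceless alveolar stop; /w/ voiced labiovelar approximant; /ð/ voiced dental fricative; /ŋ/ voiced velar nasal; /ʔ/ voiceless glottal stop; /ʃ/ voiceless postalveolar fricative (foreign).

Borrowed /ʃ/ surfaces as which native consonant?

ð

/ð/ is closest: same manner (fricative), place distance 2 (postalveolar→dental), voicing differs (+1); total 3. Next closest is /t/ at distance 5.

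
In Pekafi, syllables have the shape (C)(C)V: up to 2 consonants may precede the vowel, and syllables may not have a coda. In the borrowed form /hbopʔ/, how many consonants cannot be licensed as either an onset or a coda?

2

Syllabifying with onset maximization leaves /p/, /ʔ/ stranded (no codas are permitted; onsets may contain at most 2 consonants).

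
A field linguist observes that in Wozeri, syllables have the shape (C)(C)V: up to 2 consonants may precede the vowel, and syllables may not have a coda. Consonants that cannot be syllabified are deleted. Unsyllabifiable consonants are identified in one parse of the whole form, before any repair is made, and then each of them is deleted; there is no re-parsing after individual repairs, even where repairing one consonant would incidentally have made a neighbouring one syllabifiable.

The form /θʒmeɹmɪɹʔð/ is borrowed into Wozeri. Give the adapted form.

Syllabifying with onset maximization leaves /θ/, /ɹ/, /ʔ/, /ð/ stranded (no codas are permitted; onsets may contain at most 2 consonants).
Each unlicensed consonant is deleted: /θ/, /ɹ/, /ʔ/, /ð/.

ʒmeɹmɪ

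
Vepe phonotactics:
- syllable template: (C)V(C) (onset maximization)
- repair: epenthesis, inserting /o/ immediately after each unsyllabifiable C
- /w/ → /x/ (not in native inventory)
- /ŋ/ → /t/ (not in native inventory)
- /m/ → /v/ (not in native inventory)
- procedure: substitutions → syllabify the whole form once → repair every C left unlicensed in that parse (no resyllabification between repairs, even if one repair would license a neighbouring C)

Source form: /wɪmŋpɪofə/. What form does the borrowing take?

xɪvtopɪofə

Substitution: /w/ → /x/, /m/ → /v/, /ŋ/ → /t/, giving /xɪvtpɪofə/.
Under (C)V(C), the unsyllabifiable consonants are /t/ (at most one coda consonant is licensed; onsets are limited to one consonant).
Each unlicensed consonant becomes the onset of a new syllable: /t/ → /to/.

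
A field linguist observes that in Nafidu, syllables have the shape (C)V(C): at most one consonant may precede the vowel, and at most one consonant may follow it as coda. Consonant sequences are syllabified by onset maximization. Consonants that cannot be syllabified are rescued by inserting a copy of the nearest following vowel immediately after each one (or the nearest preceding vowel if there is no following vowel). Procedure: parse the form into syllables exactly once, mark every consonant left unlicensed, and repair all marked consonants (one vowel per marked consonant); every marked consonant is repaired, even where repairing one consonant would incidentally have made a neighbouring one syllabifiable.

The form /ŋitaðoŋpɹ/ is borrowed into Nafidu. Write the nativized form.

ŋitaðoŋpoɹo

Syllabifying with onset maximization leaves /p/, /ɹ/ stranded (at most one coda consonant is licensed; onsets are limited to one consonant).
Inserting the epenthetic vowel yields /p/ → /po/, /ɹ/ → /ɹo/.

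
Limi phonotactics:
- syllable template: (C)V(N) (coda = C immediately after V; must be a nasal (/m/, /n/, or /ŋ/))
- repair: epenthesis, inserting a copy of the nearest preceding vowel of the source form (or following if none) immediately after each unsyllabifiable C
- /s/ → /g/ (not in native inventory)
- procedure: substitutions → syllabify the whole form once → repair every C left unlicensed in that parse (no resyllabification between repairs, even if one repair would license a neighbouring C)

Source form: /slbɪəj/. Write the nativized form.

Substitution: /s/ → /g/, giving /glbɪəj/.
The consonants /g/, /l/, /j/ cannot be parsed into a legal (C)V(N) syllable (only a nasal (/m/, /n/, or /ŋ/) is licensed in coda position; onsets are limited to one consonant).
Epenthesis after each stranded consonant: /g/ → /gɪ/, /l/ → /lɪ/, /j/ → /jə/.

gɪlɪbɪəjə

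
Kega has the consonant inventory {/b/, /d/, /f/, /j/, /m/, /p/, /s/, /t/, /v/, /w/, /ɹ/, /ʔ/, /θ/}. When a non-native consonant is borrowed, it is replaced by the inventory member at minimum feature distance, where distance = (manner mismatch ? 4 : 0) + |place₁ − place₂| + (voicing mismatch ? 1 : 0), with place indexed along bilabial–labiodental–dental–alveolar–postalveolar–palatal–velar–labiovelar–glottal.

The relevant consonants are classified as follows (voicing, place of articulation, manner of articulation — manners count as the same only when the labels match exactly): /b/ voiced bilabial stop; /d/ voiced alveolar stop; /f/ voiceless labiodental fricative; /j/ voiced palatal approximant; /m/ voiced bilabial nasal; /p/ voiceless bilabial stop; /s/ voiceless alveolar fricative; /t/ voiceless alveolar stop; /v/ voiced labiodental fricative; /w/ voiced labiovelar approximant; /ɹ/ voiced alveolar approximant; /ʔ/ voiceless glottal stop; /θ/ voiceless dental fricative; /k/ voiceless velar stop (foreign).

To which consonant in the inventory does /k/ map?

/ʔ/ is closest: same manner (stop), place distance 2 (velar→glottal), same voicing; total 2. Next closest is /t/ at distance 3.

ʔ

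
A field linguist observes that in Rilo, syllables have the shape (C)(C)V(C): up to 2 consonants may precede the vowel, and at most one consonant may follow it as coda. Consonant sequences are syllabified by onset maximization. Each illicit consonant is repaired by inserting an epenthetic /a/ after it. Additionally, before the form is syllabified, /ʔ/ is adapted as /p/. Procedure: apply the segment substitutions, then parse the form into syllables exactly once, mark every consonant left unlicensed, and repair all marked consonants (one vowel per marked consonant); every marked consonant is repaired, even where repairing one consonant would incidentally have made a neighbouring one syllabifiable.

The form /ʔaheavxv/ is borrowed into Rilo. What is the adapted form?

Substitution: /ʔ/ → /p/, giving /paheavxv/.
Under (C)(C)V(C), the unsyllabifiable consonants are /x/, /v/ (at most one coda consonant is licensed; onsets may contain at most 2 consonants).
Epenthesis after each stranded consonant: /x/ → /xa/, /v/ → /va/.

paheavxava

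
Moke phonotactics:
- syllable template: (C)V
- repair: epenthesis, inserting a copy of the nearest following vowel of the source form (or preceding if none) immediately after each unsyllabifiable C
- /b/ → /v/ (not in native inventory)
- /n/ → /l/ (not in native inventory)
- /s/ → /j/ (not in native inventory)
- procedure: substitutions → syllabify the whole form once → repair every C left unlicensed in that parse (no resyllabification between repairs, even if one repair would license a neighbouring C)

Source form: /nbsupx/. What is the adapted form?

luvujupuxu

Substitution: /n/ → /l/, /b/ → /v/, /s/ → /j/, giving /lvjupx/.
The consonants /l/, /v/, /p/, /x/ cannot be parsed into a legal (C)V syllable (no codas are permitted; onsets are limited to one consonant).
Inserting the epenthetic vowel yields /l/ → /lu/, /v/ → /vu/, /p/ → /pu/, /x/ → /xu/.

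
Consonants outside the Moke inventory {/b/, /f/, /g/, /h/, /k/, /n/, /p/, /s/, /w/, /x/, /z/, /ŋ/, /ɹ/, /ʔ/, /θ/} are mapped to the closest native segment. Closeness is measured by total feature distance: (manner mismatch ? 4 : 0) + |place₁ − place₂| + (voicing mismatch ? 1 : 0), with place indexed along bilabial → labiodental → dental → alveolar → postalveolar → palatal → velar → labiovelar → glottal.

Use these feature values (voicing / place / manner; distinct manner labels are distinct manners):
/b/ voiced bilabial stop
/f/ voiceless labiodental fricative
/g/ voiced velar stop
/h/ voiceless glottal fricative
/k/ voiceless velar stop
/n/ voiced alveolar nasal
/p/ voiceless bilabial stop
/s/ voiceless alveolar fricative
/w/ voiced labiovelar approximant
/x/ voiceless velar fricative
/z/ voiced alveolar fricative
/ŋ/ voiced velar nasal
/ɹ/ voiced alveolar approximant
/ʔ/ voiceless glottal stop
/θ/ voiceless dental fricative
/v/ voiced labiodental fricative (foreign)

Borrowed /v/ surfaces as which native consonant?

f

/f/ is closest: same manner (fricative), place distance 0 (labiodental→labiodental), voicing differs (+1); total 1. Next closest is /z/ at distance 2.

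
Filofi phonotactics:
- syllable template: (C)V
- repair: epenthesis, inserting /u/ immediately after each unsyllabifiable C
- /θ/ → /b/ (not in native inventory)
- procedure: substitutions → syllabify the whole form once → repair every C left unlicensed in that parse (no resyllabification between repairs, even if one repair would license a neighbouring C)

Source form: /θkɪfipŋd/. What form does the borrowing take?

Substitution: /θ/ → /b/, giving /bkɪfipŋd/.
Under (C)V, the unsyllabifiable consonants are /b/, /p/, /ŋ/, /d/ (no codas are permitted; onsets are limited to one consonant).
Each unlicensed consonant becomes the onset of a new syllable: /b/ → /bu/, /p/ → /pu/, /ŋ/ → /ŋu/, /d/ → /du/.

bukɪfipuŋudu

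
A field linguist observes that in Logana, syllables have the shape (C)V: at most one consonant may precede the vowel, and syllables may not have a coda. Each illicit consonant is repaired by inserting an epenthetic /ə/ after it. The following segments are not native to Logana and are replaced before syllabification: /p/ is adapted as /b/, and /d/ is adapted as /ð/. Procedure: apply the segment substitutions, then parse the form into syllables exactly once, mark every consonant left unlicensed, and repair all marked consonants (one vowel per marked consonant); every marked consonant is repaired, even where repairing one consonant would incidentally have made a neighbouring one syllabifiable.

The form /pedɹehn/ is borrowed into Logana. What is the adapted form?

beðəɹehənə

Substitution: /p/ → /b/, /d/ → /ð/, giving /beðɹehn/.
Under (C)V, the unsyllabifiable consonants are /ð/, /h/, /n/ (no codas are permitted; onsets are limited to one consonant).
Each unlicensed consonant becomes the onset of a new syllable: /ð/ → /ðə/, /h/ → /hə/, /n/ → /nə/.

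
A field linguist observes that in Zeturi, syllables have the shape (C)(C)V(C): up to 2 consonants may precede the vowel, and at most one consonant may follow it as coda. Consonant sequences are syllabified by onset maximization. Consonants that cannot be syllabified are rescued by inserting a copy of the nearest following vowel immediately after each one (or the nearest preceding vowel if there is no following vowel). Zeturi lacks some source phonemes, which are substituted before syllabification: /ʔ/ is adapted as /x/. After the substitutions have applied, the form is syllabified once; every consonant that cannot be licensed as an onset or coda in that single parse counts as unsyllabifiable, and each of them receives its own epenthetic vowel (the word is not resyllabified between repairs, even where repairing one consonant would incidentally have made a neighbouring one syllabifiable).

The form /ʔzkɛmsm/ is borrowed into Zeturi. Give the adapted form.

xɛzkɛmsɛmɛ

Substitution: /ʔ/ → /x/, giving /xzkɛmsm/.
The consonants /x/, /s/, /m/ cannot be parsed into a legal (C)(C)V(C) syllable (at most one coda consonant is licensed; onsets may contain at most 2 consonants).
Inserting the epenthetic vowel yields /x/ → /xɛ/, /s/ → /sɛ/, /m/ → /mɛ/.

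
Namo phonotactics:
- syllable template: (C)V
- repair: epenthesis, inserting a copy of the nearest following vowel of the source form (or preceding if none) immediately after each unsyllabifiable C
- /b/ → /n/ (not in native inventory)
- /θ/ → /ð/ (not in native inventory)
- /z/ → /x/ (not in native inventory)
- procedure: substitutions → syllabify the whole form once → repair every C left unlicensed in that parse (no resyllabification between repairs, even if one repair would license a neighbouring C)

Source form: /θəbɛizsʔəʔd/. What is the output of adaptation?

Substitution: /θ/ → /ð/, /b/ → /n/, /z/ → /x/, giving /ðənɛixsʔəʔd/.
The consonants /x/, /s/, /ʔ/, /d/ cannot be parsed into a legal (C)V syllable (no codas are permitted; onsets are limited to one consonant).
Epenthesis after each stranded consonant: /x/ → /xə/, /s/ → /sə/, /ʔ/ → /ʔə/, /d/ → /də/.

ðənɛixəsəʔəʔədə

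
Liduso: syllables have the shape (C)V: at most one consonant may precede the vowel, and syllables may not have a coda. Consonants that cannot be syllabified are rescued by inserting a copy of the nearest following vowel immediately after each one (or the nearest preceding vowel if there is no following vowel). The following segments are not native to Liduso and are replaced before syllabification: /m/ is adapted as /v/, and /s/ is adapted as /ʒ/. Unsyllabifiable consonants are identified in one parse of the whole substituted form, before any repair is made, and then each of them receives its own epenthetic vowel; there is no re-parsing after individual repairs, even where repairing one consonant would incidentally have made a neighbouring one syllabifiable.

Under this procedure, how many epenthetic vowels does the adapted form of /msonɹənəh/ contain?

3

After substitution the input is /vʒonɹənəh/.
The unsyllabifiable consonants are /v/, /n/, /h/; each receives one epenthetic vowel.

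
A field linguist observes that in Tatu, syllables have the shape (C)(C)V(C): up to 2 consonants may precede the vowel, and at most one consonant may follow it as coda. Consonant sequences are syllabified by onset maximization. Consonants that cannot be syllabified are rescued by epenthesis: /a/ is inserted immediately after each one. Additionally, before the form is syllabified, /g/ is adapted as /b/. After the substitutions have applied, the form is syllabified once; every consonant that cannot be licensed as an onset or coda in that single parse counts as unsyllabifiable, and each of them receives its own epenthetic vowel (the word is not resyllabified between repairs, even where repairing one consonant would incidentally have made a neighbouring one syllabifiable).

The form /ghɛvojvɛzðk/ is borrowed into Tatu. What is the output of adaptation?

Substitution: /g/ → /b/, giving /bhɛvojvɛzðk/.
Under (C)(C)V(C), the unsyllabifiable consonants are /ð/, /k/ (at most one coda consonant is licensed; onsets may contain at most 2 consonants).
Each unlicensed consonant becomes the onset of a new syllable: /ð/ → /ða/, /k/ → /ka/.

bhɛvojvɛzðaka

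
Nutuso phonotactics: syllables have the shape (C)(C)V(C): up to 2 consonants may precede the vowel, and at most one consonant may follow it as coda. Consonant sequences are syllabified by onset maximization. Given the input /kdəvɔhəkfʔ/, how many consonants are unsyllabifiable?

2

The consonants /f/, /ʔ/ cannot be parsed into a legal (C)(C)V(C) syllable (at most one coda consonant is licensed; onsets may contain at most 2 consonants).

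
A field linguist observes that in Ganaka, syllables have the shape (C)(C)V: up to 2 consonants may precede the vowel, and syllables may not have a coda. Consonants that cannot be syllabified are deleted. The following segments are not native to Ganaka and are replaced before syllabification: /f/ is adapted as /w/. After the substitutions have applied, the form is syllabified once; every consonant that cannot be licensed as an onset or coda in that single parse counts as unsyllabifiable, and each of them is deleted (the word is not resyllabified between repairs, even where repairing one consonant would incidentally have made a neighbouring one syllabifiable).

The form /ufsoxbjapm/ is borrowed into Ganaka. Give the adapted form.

uwsobja

Substitution: /f/ → /w/, giving /uwsoxbjapm/.
Syllabifying with onset maximization leaves /x/, /p/, /m/ stranded (no codas are permitted; onsets may contain at most 2 consonants).
Deleting the stranded consonants removes /x/, /p/, /m/.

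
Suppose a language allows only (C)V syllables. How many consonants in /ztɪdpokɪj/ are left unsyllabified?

3

Under (C)V, the unsyllabifiable consonants are /z/, /d/, /j/ (no codas are permitted; onsets are limited to one consonant).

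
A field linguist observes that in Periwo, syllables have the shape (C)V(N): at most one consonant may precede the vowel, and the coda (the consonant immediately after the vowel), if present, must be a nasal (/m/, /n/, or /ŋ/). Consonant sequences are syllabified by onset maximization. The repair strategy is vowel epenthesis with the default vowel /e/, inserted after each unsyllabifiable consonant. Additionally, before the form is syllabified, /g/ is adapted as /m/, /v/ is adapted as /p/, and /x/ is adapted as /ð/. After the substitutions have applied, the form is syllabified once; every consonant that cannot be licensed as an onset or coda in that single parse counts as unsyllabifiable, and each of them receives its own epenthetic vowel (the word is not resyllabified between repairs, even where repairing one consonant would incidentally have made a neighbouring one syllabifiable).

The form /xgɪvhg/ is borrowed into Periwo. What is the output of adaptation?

Substitution: /x/ → /ð/, /g/ → /m/, /v/ → /p/, giving /ðmɪphm/.
Syllabifying with onset maximization leaves /ð/, /p/, /h/, /m/ stranded (only a nasal (/m/, /n/, or /ŋ/) is licensed in coda position; onsets are limited to one consonant).
Each unlicensed consonant becomes the onset of a new syllable: /ð/ → /ðe/, /p/ → /pe/, /h/ → /he/, /m/ → /me/.

ðemɪpeheme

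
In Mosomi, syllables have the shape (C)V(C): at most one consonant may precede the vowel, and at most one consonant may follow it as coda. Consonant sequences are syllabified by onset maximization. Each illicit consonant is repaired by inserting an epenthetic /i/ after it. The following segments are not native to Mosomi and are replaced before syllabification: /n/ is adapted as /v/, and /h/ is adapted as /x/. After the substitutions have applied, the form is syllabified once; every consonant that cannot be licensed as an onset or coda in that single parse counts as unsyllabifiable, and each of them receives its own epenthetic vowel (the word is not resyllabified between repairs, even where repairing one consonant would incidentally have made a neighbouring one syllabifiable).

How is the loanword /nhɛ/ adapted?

Substitution: /n/ → /v/, /h/ → /x/, giving /vxɛ/.
Under (C)V(C), the unsyllabifiable consonants are /v/ (at most one coda consonant is licensed; onsets are limited to one consonant).
Inserting the epenthetic vowel yields /v/ → /vi/.

vixɛ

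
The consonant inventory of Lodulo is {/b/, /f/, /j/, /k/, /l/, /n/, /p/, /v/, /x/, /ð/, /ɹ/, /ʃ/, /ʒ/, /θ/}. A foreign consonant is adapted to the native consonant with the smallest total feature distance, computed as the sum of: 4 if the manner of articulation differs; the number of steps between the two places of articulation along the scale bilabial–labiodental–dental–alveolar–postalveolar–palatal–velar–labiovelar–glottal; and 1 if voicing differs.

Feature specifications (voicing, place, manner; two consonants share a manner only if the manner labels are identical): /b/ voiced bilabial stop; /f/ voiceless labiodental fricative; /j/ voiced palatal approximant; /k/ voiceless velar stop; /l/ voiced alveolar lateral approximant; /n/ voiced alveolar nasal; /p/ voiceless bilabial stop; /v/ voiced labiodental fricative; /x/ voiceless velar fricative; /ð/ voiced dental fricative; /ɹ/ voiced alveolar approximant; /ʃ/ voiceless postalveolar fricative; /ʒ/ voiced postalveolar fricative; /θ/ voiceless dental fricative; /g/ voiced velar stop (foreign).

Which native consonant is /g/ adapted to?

k

/k/ is closest: same manner (stop), place distance 0 (velar→velar), voicing differs (+1); total 1. Next closest is /j/ at distance 5.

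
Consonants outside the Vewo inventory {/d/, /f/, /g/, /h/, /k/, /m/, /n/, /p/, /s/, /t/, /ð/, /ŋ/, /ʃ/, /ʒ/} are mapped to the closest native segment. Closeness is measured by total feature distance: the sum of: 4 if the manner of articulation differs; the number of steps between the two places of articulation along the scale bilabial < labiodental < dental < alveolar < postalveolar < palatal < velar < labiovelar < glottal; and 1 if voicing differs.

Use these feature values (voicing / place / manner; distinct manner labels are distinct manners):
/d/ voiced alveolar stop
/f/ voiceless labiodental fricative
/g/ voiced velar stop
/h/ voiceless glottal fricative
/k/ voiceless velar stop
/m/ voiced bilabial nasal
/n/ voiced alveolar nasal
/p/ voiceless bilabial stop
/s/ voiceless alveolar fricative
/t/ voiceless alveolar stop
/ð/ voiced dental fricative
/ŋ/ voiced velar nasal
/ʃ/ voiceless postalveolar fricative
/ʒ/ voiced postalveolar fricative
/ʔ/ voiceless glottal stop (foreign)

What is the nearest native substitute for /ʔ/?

k

/k/ is closest: same manner (stop), place distance 2 (glottal→velar), same voicing; total 2. Next closest is /g/ at distance 3.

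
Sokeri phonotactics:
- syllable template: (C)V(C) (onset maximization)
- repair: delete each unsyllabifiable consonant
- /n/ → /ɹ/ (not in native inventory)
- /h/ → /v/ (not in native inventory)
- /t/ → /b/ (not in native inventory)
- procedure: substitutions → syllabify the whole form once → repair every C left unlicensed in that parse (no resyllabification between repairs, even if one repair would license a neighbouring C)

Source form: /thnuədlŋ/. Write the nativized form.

ɹuəd

Substitution: /t/ → /b/, /h/ → /v/, /n/ → /ɹ/, giving /bvɹuədlŋ/.
Syllabifying with onset maximization leaves /b/, /v/, /l/, /ŋ/ stranded (at most one coda consonant is licensed; onsets are limited to one consonant).
Deleting the stranded consonants removes /b/, /v/, /l/, /ŋ/.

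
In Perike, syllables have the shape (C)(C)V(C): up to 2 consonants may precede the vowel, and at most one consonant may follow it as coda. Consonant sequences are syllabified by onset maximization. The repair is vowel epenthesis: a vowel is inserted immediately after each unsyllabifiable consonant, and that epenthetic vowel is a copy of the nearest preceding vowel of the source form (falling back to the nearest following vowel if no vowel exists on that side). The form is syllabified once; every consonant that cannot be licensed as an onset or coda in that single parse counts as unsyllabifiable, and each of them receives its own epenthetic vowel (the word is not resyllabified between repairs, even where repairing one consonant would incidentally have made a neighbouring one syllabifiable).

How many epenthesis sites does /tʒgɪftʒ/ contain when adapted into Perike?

3

The unsyllabifiable consonants are /t/, /t/, /ʒ/; each receives one epenthetic vowel.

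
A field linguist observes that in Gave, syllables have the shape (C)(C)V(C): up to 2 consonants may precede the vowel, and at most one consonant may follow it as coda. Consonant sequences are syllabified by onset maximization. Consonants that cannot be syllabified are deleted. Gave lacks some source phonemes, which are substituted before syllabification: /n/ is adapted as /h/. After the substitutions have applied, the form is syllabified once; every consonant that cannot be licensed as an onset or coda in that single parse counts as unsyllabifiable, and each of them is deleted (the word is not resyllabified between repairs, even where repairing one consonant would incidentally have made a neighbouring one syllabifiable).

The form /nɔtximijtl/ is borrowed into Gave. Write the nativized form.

Substitution: /n/ → /h/, giving /hɔtximijtl/.
Syllabifying with onset maximization leaves /t/, /l/ stranded (at most one coda consonant is licensed; onsets may contain at most 2 consonants).
Each unlicensed consonant is deleted: /t/, /l/.

hɔtximij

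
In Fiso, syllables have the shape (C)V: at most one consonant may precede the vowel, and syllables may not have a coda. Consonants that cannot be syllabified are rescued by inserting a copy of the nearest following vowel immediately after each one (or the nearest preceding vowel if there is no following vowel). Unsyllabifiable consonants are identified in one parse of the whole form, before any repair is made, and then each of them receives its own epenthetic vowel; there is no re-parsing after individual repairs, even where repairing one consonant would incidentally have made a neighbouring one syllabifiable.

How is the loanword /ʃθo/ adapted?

ʃoθo

The consonants /ʃ/ cannot be parsed into a legal (C)V syllable (no codas are permitted; onsets are limited to one consonant).
Epenthesis after each stranded consonant: /ʃ/ → /ʃo/.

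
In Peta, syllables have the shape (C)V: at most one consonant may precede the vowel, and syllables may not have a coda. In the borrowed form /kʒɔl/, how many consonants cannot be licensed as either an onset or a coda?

The consonants /k/, /l/ cannot be parsed into a legal (C)V syllable (no codas are permitted; onsets are limited to one consonant).

2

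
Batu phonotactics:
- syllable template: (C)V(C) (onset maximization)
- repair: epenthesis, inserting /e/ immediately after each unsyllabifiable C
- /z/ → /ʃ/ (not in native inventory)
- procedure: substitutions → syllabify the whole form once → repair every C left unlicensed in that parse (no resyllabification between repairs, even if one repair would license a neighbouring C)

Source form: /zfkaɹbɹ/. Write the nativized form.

ʃefekaɹbeɹe

Substitution: /z/ → /ʃ/, giving /ʃfkaɹbɹ/.
Under (C)V(C), the unsyllabifiable consonants are /ʃ/, /f/, /b/, /ɹ/ (at most one coda consonant is licensed; onsets are limited to one consonant).
Inserting the epenthetic vowel yields /ʃ/ → /ʃe/, /f/ → /fe/, /b/ → /be/, /ɹ/ → /ɹe/.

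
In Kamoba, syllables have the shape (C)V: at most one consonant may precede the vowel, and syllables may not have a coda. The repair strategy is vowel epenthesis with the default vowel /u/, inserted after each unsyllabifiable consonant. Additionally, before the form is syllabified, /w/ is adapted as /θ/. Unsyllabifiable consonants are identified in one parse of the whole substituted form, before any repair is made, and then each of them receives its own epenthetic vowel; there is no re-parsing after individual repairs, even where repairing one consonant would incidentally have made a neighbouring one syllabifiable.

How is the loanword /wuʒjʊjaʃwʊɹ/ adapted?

θuʒujʊjaʃuθʊɹu

Substitution: /w/ → /θ/, giving /θuʒjʊjaʃθʊɹ/.
The consonants /ʒ/, /ʃ/, /ɹ/ cannot be parsed into a legal (C)V syllable (no codas are permitted; onsets are limited to one consonant).
Inserting the epenthetic vowel yields /ʒ/ → /ʒu/, /ʃ/ → /ʃu/, /ɹ/ → /ɹu/.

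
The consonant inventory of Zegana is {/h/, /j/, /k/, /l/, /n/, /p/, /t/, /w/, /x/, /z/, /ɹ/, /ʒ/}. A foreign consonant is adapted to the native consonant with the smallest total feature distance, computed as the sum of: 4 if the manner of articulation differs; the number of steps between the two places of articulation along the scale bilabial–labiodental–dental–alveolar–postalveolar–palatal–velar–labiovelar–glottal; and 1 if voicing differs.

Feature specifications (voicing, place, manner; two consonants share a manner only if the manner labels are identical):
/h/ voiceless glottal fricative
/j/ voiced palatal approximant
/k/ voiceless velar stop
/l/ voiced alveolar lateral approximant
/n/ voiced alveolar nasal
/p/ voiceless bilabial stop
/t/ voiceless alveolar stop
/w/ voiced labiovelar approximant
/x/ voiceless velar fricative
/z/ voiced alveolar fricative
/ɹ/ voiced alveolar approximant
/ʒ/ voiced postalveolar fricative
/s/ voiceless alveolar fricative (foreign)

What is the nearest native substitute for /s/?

z

/z/ is closest: same manner (fricative), place distance 0 (alveolar→alveolar), voicing differs (+1); total 1. Next closest is /ʒ/ at distance 2.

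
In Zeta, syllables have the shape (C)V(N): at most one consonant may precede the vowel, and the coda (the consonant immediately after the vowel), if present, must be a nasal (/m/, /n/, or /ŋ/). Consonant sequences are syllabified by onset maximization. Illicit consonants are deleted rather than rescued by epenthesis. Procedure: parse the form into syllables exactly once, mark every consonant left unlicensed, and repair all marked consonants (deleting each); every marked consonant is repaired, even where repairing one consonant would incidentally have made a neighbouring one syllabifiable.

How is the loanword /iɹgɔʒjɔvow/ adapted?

The consonants /ɹ/, /ʒ/, /w/ cannot be parsed into a legal (C)V(N) syllable (only a nasal (/m/, /n/, or /ŋ/) is licensed in coda position; onsets are limited to one consonant).
Each unlicensed consonant is deleted: /ɹ/, /ʒ/, /w/.

igɔjɔvo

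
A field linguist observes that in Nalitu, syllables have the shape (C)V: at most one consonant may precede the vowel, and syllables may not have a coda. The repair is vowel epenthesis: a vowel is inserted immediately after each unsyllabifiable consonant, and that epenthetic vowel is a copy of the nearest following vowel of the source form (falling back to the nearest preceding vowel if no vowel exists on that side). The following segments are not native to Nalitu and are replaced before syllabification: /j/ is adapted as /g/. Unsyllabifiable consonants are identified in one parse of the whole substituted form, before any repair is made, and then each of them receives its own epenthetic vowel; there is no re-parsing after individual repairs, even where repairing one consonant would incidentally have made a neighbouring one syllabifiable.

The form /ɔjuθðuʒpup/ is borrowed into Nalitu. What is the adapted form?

Substitution: /j/ → /g/, giving /ɔguθðuʒpup/.
Syllabifying with onset maximization leaves /θ/, /ʒ/, /p/ stranded (no codas are permitted; onsets are limited to one consonant).
Epenthesis after each stranded consonant: /θ/ → /θu/, /ʒ/ → /ʒu/, /p/ → /pu/.

ɔguθuðuʒupupu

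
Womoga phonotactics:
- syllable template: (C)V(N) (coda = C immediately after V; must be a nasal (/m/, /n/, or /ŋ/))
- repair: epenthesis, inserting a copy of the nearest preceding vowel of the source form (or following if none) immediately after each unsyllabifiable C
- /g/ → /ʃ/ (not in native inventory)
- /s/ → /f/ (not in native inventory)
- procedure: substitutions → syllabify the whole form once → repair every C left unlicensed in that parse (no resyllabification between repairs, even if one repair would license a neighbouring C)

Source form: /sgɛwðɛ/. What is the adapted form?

Substitution: /s/ → /f/, /g/ → /ʃ/, giving /fʃɛwðɛ/.
Under (C)V(N), the unsyllabifiable consonants are /f/, /w/ (only a nasal (/m/, /n/, or /ŋ/) is licensed in coda position; onsets are limited to one consonant).
Inserting the epenthetic vowel yields /f/ → /fɛ/, /w/ → /wɛ/.

fɛʃɛwɛðɛ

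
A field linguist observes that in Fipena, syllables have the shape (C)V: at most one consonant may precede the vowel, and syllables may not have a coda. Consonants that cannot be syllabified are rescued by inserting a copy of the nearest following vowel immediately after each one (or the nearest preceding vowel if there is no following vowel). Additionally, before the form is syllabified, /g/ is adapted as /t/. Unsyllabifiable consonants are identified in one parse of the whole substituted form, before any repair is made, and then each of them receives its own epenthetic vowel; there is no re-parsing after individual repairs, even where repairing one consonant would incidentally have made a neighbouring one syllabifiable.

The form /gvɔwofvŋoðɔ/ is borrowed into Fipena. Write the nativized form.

tɔvɔwofovoŋoðɔ

Substitution: /g/ → /t/, giving /tvɔwofvŋoðɔ/.
Syllabifying with onset maximization leaves /t/, /f/, /v/ stranded (no codas are permitted; onsets are limited to one consonant).
Inserting the epenthetic vowel yields /t/ → /tɔ/, /f/ → /fo/, /v/ → /vo/.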